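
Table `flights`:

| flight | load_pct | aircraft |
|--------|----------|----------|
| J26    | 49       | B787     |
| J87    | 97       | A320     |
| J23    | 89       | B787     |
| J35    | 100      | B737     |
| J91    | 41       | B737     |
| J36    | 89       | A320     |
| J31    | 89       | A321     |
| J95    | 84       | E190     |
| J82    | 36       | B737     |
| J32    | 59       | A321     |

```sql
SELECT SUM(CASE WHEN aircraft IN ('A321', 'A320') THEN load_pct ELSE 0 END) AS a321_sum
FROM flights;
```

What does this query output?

334

flight=J26: ✗
flight=J87: ✓ → 97
flight=J23: ✗
flight=J35: ✗
flight=J91: ✗
flight=J36: ✓ → 89
flight=J31: ✓ → 89
flight=J95: ✗
flight=J82: ✗
flight=J32: ✓ → 59
a321_sum = 97 + 89 + 89 + 59 = 334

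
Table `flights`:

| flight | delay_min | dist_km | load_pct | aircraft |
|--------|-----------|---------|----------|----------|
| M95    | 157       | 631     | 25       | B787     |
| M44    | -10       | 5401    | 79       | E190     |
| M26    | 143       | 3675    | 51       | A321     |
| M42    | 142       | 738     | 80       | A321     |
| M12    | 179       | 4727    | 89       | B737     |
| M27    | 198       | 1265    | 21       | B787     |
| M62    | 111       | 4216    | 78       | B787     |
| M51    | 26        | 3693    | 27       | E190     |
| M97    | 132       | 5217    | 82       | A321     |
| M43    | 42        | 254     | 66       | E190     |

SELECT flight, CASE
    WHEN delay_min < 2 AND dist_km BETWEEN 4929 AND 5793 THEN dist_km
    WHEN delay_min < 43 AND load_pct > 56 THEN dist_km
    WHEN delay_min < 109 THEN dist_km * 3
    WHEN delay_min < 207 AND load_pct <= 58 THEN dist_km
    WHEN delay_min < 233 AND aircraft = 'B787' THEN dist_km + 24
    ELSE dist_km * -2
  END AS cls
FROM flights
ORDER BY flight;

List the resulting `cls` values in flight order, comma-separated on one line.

-9454, 3675, 1265, -1476, 254, 5401, 11079, 4240, 631, -10434

flight=M12: ELSE → -9454
flight=M26: delay_min < 207 AND load_pct <= 58 → 3675
flight=M27: delay_min < 207 AND load_pct <= 58 → 1265
flight=M42: ELSE → -1476
flight=M43: delay_min < 43 AND load_pct > 56 → 254
flight=M44: delay_min < 2 AND dist_km BETWEEN 4929 AND 5793 → 5401
flight=M51: delay_min < 109 → 11079
flight=M62: delay_min < 233 AND aircraft = 'B787' → 4240
flight=M95: delay_min < 207 AND load_pct <= 58 → 631
flight=M97: ELSE → -10434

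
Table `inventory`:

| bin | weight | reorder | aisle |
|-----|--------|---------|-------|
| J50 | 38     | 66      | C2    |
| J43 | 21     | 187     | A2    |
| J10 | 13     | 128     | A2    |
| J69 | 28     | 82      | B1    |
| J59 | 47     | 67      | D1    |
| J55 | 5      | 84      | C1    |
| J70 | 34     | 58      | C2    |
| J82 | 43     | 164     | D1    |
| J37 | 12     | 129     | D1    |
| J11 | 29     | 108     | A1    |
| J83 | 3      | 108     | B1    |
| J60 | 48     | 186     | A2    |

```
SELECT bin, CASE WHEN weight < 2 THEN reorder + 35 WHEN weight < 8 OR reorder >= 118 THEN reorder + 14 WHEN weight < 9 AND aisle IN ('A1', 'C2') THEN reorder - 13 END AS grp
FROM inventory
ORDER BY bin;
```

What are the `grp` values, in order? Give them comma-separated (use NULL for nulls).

142, NULL, 143, 201, NULL, 98, NULL, 200, NULL, NULL, 178, 122

bin=J10: weight < 8 OR reorder >= 118 → 142
bin=J11: (no match → NULL) → NULL
bin=J37: weight < 8 OR reorder >= 118 → 143
bin=J43: weight < 8 OR reorder >= 118 → 201
bin=J50: (no match → NULL) → NULL
bin=J55: weight < 8 OR reorder >= 118 → 98
bin=J59: (no match → NULL) → NULL
bin=J60: weight < 8 OR reorder >= 118 → 200
bin=J69: (no match → NULL) → NULL
bin=J70: (no match → NULL) → NULL
bin=J82: weight < 8 OR reorder >= 118 → 178
bin=J83: weight < 8 OR reorder >= 118 → 122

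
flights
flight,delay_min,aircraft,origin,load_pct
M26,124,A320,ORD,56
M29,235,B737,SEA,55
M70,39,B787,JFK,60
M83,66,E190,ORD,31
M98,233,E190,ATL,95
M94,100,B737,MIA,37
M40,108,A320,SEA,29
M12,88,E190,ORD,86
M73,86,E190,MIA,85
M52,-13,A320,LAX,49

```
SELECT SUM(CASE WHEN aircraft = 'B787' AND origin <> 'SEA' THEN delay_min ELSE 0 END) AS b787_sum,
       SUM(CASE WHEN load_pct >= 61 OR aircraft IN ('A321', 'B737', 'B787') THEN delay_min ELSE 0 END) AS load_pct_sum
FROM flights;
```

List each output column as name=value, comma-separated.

[b787_sum: aircraft = 'B787' AND origin <> 'SEA']
flight=M26: ✗
flight=M29: ✗
flight=M70: ✓ → 39
flight=M83: ✗
flight=M98: ✗
flight=M94: ✗
flight=M40: ✗
flight=M12: ✗
flight=M73: ✗
flight=M52: ✗
b787_sum = 39
—
[load_pct_sum: load_pct >= 61 OR aircraft IN ('A321', 'B737', 'B787')]
flight=M26: ✗
flight=M29: ✓ → 235
flight=M70: ✓ → 39
flight=M83: ✗
flight=M98: ✓ → 233
flight=M94: ✓ → 100
flight=M40: ✗
flight=M12: ✓ → 88
flight=M73: ✓ → 86
flight=M52: ✗
load_pct_sum = 235 + 39 + 233 + 100 + 88 + 86 = 781

b787_sum=39, load_pct_sum=781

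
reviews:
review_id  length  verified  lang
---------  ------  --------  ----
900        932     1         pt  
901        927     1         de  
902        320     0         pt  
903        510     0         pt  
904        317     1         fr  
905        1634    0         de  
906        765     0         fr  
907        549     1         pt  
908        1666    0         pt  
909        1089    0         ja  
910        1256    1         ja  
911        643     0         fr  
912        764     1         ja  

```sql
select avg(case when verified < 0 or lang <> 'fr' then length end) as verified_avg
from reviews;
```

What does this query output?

964.7

review_id=900: ✓ → 932
review_id=901: ✓ → 927
review_id=902: ✓ → 320
review_id=903: ✓ → 510
review_id=904: ✗
review_id=905: ✓ → 1634
review_id=906: ✗
review_id=907: ✓ → 549
review_id=908: ✓ → 1666
review_id=909: ✓ → 1089
review_id=910: ✓ → 1256
review_id=911: ✗
review_id=912: ✓ → 764
verified_avg = (932 + 927 + 320 + 510 + 1634 + 549 + 1666 + 1089 + 1256 + 764) / 10 = 964.7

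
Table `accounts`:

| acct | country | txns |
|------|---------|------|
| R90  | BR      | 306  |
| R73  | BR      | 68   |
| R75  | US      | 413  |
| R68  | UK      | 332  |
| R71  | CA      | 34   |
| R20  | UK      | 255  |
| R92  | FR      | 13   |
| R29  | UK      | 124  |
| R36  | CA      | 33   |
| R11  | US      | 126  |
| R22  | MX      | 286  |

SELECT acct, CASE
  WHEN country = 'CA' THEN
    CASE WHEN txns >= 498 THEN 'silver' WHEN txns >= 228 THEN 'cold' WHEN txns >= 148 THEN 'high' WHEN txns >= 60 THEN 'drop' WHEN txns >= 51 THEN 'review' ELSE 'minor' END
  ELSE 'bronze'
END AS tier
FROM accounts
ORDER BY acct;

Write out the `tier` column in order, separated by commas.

bronze, bronze, bronze, bronze, minor, bronze, minor, bronze, bronze, bronze, bronze

acct=R11: country='US' → outer ELSE → bronze
acct=R20: country='UK' → outer ELSE → bronze
acct=R22: country='MX' → outer ELSE → bronze
acct=R29: country='UK' → outer ELSE → bronze
acct=R36: country='CA' → inner[ELSE] → minor
acct=R68: country='UK' → outer ELSE → bronze
acct=R71: country='CA' → inner[ELSE] → minor
acct=R73: country='BR' → outer ELSE → bronze
acct=R75: country='US' → outer ELSE → bronze
acct=R90: country='BR' → outer ELSE → bronze
acct=R92: country='FR' → outer ELSE → bronze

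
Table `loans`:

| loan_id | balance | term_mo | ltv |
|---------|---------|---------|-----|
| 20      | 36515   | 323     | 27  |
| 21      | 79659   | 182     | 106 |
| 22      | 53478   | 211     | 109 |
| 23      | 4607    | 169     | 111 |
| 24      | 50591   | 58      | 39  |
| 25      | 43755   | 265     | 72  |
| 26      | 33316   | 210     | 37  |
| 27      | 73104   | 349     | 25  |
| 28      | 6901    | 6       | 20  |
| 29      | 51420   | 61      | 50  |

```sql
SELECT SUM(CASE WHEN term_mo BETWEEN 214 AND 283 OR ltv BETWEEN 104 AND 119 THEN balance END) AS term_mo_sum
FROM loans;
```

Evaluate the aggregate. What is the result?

181499

loan_id=20: ✗
loan_id=21: ✓ → 79659
loan_id=22: ✓ → 53478
loan_id=23: ✓ → 4607
loan_id=24: ✗
loan_id=25: ✓ → 43755
loan_id=26: ✗
loan_id=27: ✗
loan_id=28: ✗
loan_id=29: ✗
term_mo_sum = 79659 + 53478 + 4607 + 43755 = 181499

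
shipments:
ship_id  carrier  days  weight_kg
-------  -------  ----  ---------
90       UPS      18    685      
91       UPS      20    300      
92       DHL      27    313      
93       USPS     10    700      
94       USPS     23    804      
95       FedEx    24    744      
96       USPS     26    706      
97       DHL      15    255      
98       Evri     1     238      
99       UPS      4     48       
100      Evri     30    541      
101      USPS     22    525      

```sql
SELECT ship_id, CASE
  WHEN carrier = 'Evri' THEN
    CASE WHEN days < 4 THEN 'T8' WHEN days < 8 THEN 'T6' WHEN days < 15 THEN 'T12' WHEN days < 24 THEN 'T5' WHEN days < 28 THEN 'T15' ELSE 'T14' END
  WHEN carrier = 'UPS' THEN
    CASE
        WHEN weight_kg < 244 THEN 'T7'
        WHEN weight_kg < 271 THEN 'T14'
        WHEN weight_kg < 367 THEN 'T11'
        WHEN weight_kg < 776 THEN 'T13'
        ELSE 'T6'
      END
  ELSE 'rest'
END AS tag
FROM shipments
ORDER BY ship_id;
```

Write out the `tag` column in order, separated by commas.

ship_id=90: carrier='UPS' → inner[weight_kg < 776] → T13
ship_id=91: carrier='UPS' → inner[weight_kg < 367] → T11
ship_id=92: carrier='DHL' → outer ELSE → rest
ship_id=93: carrier='USPS' → outer ELSE → rest
ship_id=94: carrier='USPS' → outer ELSE → rest
ship_id=95: carrier='FedEx' → outer ELSE → rest
ship_id=96: carrier='USPS' → outer ELSE → rest
ship_id=97: carrier='DHL' → outer ELSE → rest
ship_id=98: carrier='Evri' → inner[days < 4] → T8
ship_id=99: carrier='UPS' → inner[weight_kg < 244] → T7
ship_id=100: carrier='Evri' → inner[ELSE] → T14
ship_id=101: carrier='USPS' → outer ELSE → rest

T13, T11, rest, rest, rest, rest, rest, rest, T8, T7, T14, rest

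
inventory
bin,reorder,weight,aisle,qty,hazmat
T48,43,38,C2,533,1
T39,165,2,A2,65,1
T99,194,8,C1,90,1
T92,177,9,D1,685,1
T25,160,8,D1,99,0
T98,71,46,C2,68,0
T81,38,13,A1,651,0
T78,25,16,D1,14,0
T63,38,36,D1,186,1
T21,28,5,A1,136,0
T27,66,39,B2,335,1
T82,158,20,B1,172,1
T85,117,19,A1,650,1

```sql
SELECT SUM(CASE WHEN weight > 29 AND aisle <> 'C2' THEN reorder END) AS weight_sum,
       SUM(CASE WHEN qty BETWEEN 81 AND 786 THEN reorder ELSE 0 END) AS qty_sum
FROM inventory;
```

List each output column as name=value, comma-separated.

[weight_sum: weight > 29 AND aisle <> 'C2']
bin=T48: ✗
bin=T39: ✗
bin=T99: ✗
bin=T92: ✗
bin=T25: ✗
bin=T98: ✗
bin=T81: ✗
bin=T78: ✗
bin=T63: ✓ → 38
bin=T21: ✗
bin=T27: ✓ → 66
bin=T82: ✗
bin=T85: ✗
weight_sum = 38 + 66 = 104
—
[qty_sum: qty BETWEEN 81 AND 786]
bin=T48: ✓ → 43
bin=T39: ✗
bin=T99: ✓ → 194
bin=T92: ✓ → 177
bin=T25: ✓ → 160
bin=T98: ✗
bin=T81: ✓ → 38
bin=T78: ✗
bin=T63: ✓ → 38
bin=T21: ✓ → 28
bin=T27: ✓ → 66
bin=T82: ✓ → 158
bin=T85: ✓ → 117
qty_sum = 43 + 194 + 177 + 160 + 38 + 38 + 28 + 66 + 158 + 117 = 1019

weight_sum=104, qty_sum=1019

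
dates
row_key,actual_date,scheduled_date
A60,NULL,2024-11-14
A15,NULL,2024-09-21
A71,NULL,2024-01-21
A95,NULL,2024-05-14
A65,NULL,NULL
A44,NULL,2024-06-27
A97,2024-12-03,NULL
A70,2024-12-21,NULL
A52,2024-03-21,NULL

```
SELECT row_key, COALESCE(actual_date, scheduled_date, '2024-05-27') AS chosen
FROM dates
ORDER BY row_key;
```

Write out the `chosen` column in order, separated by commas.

2024-09-21, 2024-06-27, 2024-03-21, 2024-11-14, 2024-05-27, 2024-12-21, 2024-01-21, 2024-05-14, 2024-12-03

row_key=A15: actual_date=NULL, scheduled_date=2024-09-21 → 2024-09-21
row_key=A44: actual_date=NULL, scheduled_date=2024-06-27 → 2024-06-27
row_key=A52: actual_date=2024-03-21 → 2024-03-21
row_key=A60: actual_date=NULL, scheduled_date=2024-11-14 → 2024-11-14
row_key=A65: actual_date=NULL, scheduled_date=NULL, → literal 2024-05-27 → 2024-05-27
row_key=A70: actual_date=2024-12-21 → 2024-12-21
row_key=A71: actual_date=NULL, scheduled_date=2024-01-21 → 2024-01-21
row_key=A95: actual_date=NULL, scheduled_date=2024-05-14 → 2024-05-14
row_key=A97: actual_date=2024-12-03 → 2024-12-03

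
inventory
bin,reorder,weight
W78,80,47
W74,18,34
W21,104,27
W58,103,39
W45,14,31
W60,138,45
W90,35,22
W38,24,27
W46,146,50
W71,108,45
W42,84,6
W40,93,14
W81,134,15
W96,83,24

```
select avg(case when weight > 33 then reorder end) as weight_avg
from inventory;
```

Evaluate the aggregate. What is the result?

98.8333333333

bin=W78: ✓ → 80
bin=W74: ✓ → 18
bin=W21: ✗
bin=W58: ✓ → 103
bin=W45: ✗
bin=W60: ✓ → 138
bin=W90: ✗
bin=W38: ✗
bin=W46: ✓ → 146
bin=W71: ✓ → 108
bin=W42: ✗
bin=W40: ✗
bin=W81: ✗
bin=W96: ✗
weight_avg = (80 + 18 + 103 + 138 + 146 + 108) / 6 = 98.8333333333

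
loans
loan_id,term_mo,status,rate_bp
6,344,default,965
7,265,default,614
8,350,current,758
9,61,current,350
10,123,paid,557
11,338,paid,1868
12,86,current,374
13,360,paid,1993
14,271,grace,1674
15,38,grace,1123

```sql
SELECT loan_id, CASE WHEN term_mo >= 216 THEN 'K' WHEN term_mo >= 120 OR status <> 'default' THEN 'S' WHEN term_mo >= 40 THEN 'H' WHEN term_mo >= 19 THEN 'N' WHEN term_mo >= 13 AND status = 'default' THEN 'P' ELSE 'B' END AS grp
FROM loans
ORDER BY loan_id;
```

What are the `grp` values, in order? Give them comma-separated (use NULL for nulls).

K, K, K, S, S, K, S, K, K, S

loan_id=6: term_mo >= 216 → K
loan_id=7: term_mo >= 216 → K
loan_id=8: term_mo >= 216 → K
loan_id=9: term_mo >= 120 OR status <> 'default' → S
loan_id=10: term_mo >= 120 OR status <> 'default' → S
loan_id=11: term_mo >= 216 → K
loan_id=12: term_mo >= 120 OR status <> 'default' → S
loan_id=13: term_mo >= 216 → K
loan_id=14: term_mo >= 216 → K
loan_id=15: term_mo >= 120 OR status <> 'default' → S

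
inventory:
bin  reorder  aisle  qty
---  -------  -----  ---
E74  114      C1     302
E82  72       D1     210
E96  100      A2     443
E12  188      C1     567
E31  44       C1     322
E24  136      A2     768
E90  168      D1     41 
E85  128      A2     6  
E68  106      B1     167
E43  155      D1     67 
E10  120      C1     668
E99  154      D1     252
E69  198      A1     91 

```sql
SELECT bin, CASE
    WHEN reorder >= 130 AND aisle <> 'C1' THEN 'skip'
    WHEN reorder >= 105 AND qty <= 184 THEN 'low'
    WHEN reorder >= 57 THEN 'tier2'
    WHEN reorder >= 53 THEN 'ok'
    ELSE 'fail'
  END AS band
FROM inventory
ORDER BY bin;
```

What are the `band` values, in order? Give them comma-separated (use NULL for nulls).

bin=E10: reorder >= 57 → tier2
bin=E12: reorder >= 57 → tier2
bin=E24: reorder >= 130 AND aisle <> 'C1' → skip
bin=E31: ELSE → fail
bin=E43: reorder >= 130 AND aisle <> 'C1' → skip
bin=E68: reorder >= 105 AND qty <= 184 → low
bin=E69: reorder >= 130 AND aisle <> 'C1' → skip
bin=E74: reorder >= 57 → tier2
bin=E82: reorder >= 57 → tier2
bin=E85: reorder >= 105 AND qty <= 184 → low
bin=E90: reorder >= 130 AND aisle <> 'C1' → skip
bin=E96: reorder >= 57 → tier2
bin=E99: reorder >= 130 AND aisle <> 'C1' → skip

tier2, tier2, skip, fail, skip, low, skip, tier2, tier2, low, skip, tier2, skip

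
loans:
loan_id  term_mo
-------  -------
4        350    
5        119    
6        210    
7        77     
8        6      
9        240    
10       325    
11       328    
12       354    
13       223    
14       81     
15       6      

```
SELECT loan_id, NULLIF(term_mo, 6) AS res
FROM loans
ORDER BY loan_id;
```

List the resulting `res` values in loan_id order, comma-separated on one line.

350, 119, 210, 77, NULL, 240, 325, 328, 354, 223, 81, NULL

loan_id=4: term_mo=350 vs 6: differ → 350
loan_id=5: term_mo=119 vs 6: differ → 119
loan_id=6: term_mo=210 vs 6: differ → 210
loan_id=7: term_mo=77 vs 6: differ → 77
loan_id=8: term_mo=6 vs 6: equal → NULL
loan_id=9: term_mo=240 vs 6: differ → 240
loan_id=10: term_mo=325 vs 6: differ → 325
loan_id=11: term_mo=328 vs 6: differ → 328
loan_id=12: term_mo=354 vs 6: differ → 354
loan_id=13: term_mo=223 vs 6: differ → 223
loan_id=14: term_mo=81 vs 6: differ → 81
loan_id=15: term_mo=6 vs 6: equal → NULL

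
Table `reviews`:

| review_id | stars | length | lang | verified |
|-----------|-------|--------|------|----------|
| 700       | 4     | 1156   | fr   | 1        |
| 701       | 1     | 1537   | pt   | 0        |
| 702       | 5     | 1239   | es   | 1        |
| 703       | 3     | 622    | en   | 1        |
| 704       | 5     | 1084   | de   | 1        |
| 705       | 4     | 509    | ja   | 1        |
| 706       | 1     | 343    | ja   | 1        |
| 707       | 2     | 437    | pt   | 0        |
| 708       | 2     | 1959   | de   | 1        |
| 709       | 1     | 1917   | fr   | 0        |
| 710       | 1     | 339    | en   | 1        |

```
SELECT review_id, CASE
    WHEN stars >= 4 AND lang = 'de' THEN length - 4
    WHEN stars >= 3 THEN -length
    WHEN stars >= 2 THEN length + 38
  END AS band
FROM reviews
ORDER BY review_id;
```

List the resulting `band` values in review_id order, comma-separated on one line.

-1156, NULL, -1239, -622, 1080, -509, NULL, 475, 1997, NULL, NULL

review_id=700: stars >= 3 → -1156
review_id=701: (no match → NULL) → NULL
review_id=702: stars >= 3 → -1239
review_id=703: stars >= 3 → -622
review_id=704: stars >= 4 AND lang = 'de' → 1080
review_id=705: stars >= 3 → -509
review_id=706: (no match → NULL) → NULL
review_id=707: stars >= 2 → 475
review_id=708: stars >= 2 → 1997
review_id=709: (no match → NULL) → NULL
review_id=710: (no match → NULL) → NULL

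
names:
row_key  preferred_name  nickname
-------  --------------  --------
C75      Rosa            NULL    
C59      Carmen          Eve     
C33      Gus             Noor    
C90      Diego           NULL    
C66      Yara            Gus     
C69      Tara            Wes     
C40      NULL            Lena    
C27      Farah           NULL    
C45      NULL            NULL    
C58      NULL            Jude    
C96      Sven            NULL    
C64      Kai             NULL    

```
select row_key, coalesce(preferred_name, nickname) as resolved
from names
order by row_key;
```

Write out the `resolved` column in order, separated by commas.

row_key=C27: preferred_name=Farah → Farah
row_key=C33: preferred_name=Gus → Gus
row_key=C40: preferred_name=NULL, nickname=Lena → Lena
row_key=C45: preferred_name=NULL, nickname=NULL (all NULL) → NULL
row_key=C58: preferred_name=NULL, nickname=Jude → Jude
row_key=C59: preferred_name=Carmen → Carmen
row_key=C64: preferred_name=Kai → Kai
row_key=C66: preferred_name=Yara → Yara
row_key=C69: preferred_name=Tara → Tara
row_key=C75: preferred_name=Rosa → Rosa
row_key=C90: preferred_name=Diego → Diego
row_key=C96: preferred_name=Sven → Sven

Farah, Gus, Lena, NULL, Jude, Carmen, Kai, Yara, Tara, Rosa, Diego, Sven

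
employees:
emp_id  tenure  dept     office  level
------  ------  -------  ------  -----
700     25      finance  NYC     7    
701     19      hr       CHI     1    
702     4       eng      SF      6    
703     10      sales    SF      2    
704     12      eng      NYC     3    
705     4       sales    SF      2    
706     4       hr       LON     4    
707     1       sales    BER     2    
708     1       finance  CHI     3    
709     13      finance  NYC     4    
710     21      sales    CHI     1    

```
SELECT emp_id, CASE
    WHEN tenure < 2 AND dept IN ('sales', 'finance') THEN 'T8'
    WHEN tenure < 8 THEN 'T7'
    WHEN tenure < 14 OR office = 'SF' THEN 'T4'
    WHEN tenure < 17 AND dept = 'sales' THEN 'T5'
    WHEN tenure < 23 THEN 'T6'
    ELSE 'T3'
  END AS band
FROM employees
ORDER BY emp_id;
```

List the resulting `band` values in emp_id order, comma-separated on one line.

T3, T6, T7, T4, T4, T7, T7, T8, T8, T4, T6

emp_id=700: ELSE → T3
emp_id=701: tenure < 23 → T6
emp_id=702: tenure < 8 → T7
emp_id=703: tenure < 14 OR office = 'SF' → T4
emp_id=704: tenure < 14 OR office = 'SF' → T4
emp_id=705: tenure < 8 → T7
emp_id=706: tenure < 8 → T7
emp_id=707: tenure < 2 AND dept IN ('sales', 'finance') → T8
emp_id=708: tenure < 2 AND dept IN ('sales', 'finance') → T8
emp_id=709: tenure < 14 OR office = 'SF' → T4
emp_id=710: tenure < 23 → T6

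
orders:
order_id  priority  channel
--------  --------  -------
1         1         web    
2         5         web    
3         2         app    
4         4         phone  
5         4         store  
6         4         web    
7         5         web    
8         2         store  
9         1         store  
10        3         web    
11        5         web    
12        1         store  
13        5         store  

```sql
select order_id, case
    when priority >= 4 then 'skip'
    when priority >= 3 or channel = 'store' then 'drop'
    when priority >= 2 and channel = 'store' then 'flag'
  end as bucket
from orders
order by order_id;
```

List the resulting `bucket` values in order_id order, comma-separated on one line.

order_id=1: (no match → NULL) → NULL
order_id=2: priority >= 4 → skip
order_id=3: (no match → NULL) → NULL
order_id=4: priority >= 4 → skip
order_id=5: priority >= 4 → skip
order_id=6: priority >= 4 → skip
order_id=7: priority >= 4 → skip
order_id=8: priority >= 3 or channel = 'store' → drop
order_id=9: priority >= 3 or channel = 'store' → drop
order_id=10: priority >= 3 or channel = 'store' → drop
order_id=11: priority >= 4 → skip
order_id=12: priority >= 3 or channel = 'store' → drop
order_id=13: priority >= 4 → skip

NULL, skip, NULL, skip, skip, skip, skip, drop, drop, drop, skip, drop, skip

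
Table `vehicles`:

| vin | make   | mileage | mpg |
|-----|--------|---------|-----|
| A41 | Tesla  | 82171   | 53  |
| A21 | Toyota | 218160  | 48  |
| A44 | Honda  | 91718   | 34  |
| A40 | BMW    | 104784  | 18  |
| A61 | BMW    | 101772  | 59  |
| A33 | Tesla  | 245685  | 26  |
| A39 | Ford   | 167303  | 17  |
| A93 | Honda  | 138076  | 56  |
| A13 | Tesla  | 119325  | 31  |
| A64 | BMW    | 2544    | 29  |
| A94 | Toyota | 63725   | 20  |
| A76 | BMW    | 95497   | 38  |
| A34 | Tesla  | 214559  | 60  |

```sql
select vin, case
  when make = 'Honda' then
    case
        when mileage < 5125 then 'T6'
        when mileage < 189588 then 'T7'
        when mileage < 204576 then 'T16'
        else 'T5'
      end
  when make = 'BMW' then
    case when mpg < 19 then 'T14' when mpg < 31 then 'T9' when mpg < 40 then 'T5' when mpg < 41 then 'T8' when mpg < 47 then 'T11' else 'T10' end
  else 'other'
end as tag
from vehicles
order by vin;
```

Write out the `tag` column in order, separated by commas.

vin=A13: make='Tesla' → outer ELSE → other
vin=A21: make='Toyota' → outer ELSE → other
vin=A33: make='Tesla' → outer ELSE → other
vin=A34: make='Tesla' → outer ELSE → other
vin=A39: make='Ford' → outer ELSE → other
vin=A40: make='BMW' → inner[mpg < 19] → T14
vin=A41: make='Tesla' → outer ELSE → other
vin=A44: make='Honda' → inner[mileage < 189588] → T7
vin=A61: make='BMW' → inner[ELSE] → T10
vin=A64: make='BMW' → inner[mpg < 31] → T9
vin=A76: make='BMW' → inner[mpg < 40] → T5
vin=A93: make='Honda' → inner[mileage < 189588] → T7
vin=A94: make='Toyota' → outer ELSE → other

other, other, other, other, other, T14, other, T7, T10, T9, T5, T7, other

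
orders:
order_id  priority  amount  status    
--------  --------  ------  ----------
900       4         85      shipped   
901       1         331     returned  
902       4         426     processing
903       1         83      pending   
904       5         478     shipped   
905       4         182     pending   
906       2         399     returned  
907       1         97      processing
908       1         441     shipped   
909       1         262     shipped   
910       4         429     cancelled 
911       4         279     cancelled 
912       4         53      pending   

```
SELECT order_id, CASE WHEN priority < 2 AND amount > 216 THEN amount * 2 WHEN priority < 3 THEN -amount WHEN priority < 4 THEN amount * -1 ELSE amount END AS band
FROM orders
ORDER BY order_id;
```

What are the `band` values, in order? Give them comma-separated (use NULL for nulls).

85, 662, 426, -83, 478, 182, -399, -97, 882, 524, 429, 279, 53

order_id=900: ELSE → 85
order_id=901: priority < 2 AND amount > 216 → 662
order_id=902: ELSE → 426
order_id=903: priority < 3 → -83
order_id=904: ELSE → 478
order_id=905: ELSE → 182
order_id=906: priority < 3 → -399
order_id=907: priority < 3 → -97
order_id=908: priority < 2 AND amount > 216 → 882
order_id=909: priority < 2 AND amount > 216 → 524
order_id=910: ELSE → 429
order_id=911: ELSE → 279
order_id=912: ELSE → 53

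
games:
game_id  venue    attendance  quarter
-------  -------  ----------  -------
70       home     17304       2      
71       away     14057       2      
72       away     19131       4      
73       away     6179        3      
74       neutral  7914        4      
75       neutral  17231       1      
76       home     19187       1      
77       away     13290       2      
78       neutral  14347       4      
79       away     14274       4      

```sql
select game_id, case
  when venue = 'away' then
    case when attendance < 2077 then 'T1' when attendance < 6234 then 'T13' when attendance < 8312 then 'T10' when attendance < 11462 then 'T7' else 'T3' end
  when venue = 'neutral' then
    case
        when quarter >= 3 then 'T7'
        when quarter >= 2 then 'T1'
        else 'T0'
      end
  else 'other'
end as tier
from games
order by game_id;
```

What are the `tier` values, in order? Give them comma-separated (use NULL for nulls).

game_id=70: venue='home' → outer ELSE → other
game_id=71: venue='away' → inner[ELSE] → T3
game_id=72: venue='away' → inner[ELSE] → T3
game_id=73: venue='away' → inner[attendance < 6234] → T13
game_id=74: venue='neutral' → inner[quarter >= 3] → T7
game_id=75: venue='neutral' → inner[ELSE] → T0
game_id=76: venue='home' → outer ELSE → other
game_id=77: venue='away' → inner[ELSE] → T3
game_id=78: venue='neutral' → inner[quarter >= 3] → T7
game_id=79: venue='away' → inner[ELSE] → T3

other, T3, T3, T13, T7, T0, other, T3, T7, T3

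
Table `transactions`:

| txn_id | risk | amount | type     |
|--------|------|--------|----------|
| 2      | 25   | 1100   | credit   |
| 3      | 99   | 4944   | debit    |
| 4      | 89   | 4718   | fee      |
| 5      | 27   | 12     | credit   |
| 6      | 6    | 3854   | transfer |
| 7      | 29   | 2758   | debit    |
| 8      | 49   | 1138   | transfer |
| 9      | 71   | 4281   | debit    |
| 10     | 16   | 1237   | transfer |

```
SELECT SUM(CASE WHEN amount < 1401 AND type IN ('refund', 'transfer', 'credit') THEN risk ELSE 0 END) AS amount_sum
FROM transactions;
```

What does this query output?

117

txn_id=2: ✓ → 25
txn_id=3: ✗
txn_id=4: ✗
txn_id=5: ✓ → 27
txn_id=6: ✗
txn_id=7: ✗
txn_id=8: ✓ → 49
txn_id=9: ✗
txn_id=10: ✓ → 16
amount_sum = 25 + 27 + 49 + 16 = 117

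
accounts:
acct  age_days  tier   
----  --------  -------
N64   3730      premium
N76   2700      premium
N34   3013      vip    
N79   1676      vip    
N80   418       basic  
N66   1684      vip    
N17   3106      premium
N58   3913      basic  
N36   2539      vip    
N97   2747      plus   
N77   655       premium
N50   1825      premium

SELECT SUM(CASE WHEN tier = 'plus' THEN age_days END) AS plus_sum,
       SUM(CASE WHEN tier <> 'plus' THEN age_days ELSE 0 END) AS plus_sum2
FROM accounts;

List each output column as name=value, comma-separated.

plus_sum=2747, plus_sum2=25259

[plus_sum: tier = 'plus']
acct=N64: ✗
acct=N76: ✗
acct=N34: ✗
acct=N79: ✗
acct=N80: ✗
acct=N66: ✗
acct=N17: ✗
acct=N58: ✗
acct=N36: ✗
acct=N97: ✓ → 2747
acct=N77: ✗
acct=N50: ✗
plus_sum = 2747
—
[plus_sum2: tier <> 'plus']
acct=N64: ✓ → 3730
acct=N76: ✓ → 2700
acct=N34: ✓ → 3013
acct=N79: ✓ → 1676
acct=N80: ✓ → 418
acct=N66: ✓ → 1684
acct=N17: ✓ → 3106
acct=N58: ✓ → 3913
acct=N36: ✓ → 2539
acct=N97: ✗
acct=N77: ✓ → 655
acct=N50: ✓ → 1825
plus_sum2 = 3730 + 2700 + 3013 + 1676 + 418 + 1684 + 3106 + 3913 + 2539 + 655 + 1825 = 25259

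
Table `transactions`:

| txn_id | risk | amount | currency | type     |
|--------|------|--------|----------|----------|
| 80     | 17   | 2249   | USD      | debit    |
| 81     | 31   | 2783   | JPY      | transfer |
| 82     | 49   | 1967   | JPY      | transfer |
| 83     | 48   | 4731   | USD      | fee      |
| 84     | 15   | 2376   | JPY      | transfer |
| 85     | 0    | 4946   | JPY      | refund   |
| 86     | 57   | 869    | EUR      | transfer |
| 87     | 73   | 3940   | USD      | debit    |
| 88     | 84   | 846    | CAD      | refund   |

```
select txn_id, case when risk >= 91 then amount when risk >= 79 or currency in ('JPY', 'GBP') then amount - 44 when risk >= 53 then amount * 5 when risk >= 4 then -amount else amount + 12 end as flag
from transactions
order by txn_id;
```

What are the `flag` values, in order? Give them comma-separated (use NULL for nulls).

-2249, 2739, 1923, -4731, 2332, 4902, 4345, 19700, 802

txn_id=80: risk >= 4 → -2249
txn_id=81: risk >= 79 or currency in ('JPY', 'GBP') → 2739
txn_id=82: risk >= 79 or currency in ('JPY', 'GBP') → 1923
txn_id=83: risk >= 4 → -4731
txn_id=84: risk >= 79 or currency in ('JPY', 'GBP') → 2332
txn_id=85: risk >= 79 or currency in ('JPY', 'GBP') → 4902
txn_id=86: risk >= 53 → 4345
txn_id=87: risk >= 53 → 19700
txn_id=88: risk >= 79 or currency in ('JPY', 'GBP') → 802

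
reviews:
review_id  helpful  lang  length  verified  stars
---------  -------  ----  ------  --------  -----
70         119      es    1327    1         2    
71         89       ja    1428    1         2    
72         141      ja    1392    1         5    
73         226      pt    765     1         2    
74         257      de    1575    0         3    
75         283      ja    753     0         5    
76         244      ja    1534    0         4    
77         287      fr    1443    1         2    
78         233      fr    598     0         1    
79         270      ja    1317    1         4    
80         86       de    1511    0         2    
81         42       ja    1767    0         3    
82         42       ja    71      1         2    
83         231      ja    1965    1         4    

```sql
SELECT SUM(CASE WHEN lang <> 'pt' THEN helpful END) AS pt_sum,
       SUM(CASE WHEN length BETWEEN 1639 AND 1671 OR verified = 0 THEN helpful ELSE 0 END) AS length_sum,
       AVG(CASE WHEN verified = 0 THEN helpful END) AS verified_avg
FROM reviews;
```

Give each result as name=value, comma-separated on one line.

pt_sum=2324, length_sum=1145, verified_avg=190.8333333333

[pt_sum: lang <> 'pt']
review_id=70: ✓ → 119
review_id=71: ✓ → 89
review_id=72: ✓ → 141
review_id=73: ✗
review_id=74: ✓ → 257
review_id=75: ✓ → 283
review_id=76: ✓ → 244
review_id=77: ✓ → 287
review_id=78: ✓ → 233
review_id=79: ✓ → 270
review_id=80: ✓ → 86
review_id=81: ✓ → 42
review_id=82: ✓ → 42
review_id=83: ✓ → 231
pt_sum = 119 + 89 + 141 + 257 + 283 + 244 + 287 + 233 + 270 + 86 + 42 + 42 + 231 = 2324
—
[length_sum: length BETWEEN 1639 AND 1671 OR verified = 0]
review_id=70: ✗
review_id=71: ✗
review_id=72: ✗
review_id=73: ✗
review_id=74: ✓ → 257
review_id=75: ✓ → 283
review_id=76: ✓ → 244
review_id=77: ✗
review_id=78: ✓ → 233
review_id=79: ✗
review_id=80: ✓ → 86
review_id=81: ✓ → 42
review_id=82: ✗
review_id=83: ✗
length_sum = 257 + 283 + 244 + 233 + 86 + 42 = 1145
—
[verified_avg: verified = 0]
review_id=70: ✗
review_id=71: ✗
review_id=72: ✗
review_id=73: ✗
review_id=74: ✓ → 257
review_id=75: ✓ → 283
review_id=76: ✓ → 244
review_id=77: ✗
review_id=78: ✓ → 233
review_id=79: ✗
review_id=80: ✓ → 86
review_id=81: ✓ → 42
review_id=82: ✗
review_id=83: ✗
verified_avg = (257 + 283 + 244 + 233 + 86 + 42) / 6 = 190.8333333333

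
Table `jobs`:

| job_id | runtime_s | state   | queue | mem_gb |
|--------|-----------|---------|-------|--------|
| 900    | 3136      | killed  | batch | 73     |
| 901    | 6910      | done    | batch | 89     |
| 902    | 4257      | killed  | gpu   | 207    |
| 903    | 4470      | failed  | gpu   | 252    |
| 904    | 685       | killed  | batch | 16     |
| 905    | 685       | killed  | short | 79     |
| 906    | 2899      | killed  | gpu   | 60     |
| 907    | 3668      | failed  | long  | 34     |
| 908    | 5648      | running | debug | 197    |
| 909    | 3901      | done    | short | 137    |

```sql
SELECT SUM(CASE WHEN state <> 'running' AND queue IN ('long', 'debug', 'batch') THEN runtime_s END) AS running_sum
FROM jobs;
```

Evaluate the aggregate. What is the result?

job_id=900: ✓ → 3136
job_id=901: ✓ → 6910
job_id=902: ✗
job_id=903: ✗
job_id=904: ✓ → 685
job_id=905: ✗
job_id=906: ✗
job_id=907: ✓ → 3668
job_id=908: ✗
job_id=909: ✗
running_sum = 3136 + 6910 + 685 + 3668 = 14399

14399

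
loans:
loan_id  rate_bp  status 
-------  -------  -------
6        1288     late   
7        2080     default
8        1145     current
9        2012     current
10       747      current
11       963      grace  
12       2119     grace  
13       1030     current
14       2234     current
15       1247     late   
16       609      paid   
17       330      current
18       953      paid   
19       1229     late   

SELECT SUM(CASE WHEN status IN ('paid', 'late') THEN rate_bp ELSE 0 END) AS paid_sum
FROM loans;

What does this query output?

5326

loan_id=6: ✓ → 1288
loan_id=7: ✗
loan_id=8: ✗
loan_id=9: ✗
loan_id=10: ✗
loan_id=11: ✗
loan_id=12: ✗
loan_id=13: ✗
loan_id=14: ✗
loan_id=15: ✓ → 1247
loan_id=16: ✓ → 609
loan_id=17: ✗
loan_id=18: ✓ → 953
loan_id=19: ✓ → 1229
paid_sum = 1288 + 1247 + 609 + 953 + 1229 = 5326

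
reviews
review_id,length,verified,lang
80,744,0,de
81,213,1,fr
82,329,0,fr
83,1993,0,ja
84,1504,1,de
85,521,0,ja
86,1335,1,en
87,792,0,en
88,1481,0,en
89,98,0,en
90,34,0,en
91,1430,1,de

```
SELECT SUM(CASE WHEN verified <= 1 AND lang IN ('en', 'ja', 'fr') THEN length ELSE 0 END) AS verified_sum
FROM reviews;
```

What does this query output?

6796

review_id=80: ✗
review_id=81: ✓ → 213
review_id=82: ✓ → 329
review_id=83: ✓ → 1993
review_id=84: ✗
review_id=85: ✓ → 521
review_id=86: ✓ → 1335
review_id=87: ✓ → 792
review_id=88: ✓ → 1481
review_id=89: ✓ → 98
review_id=90: ✓ → 34
review_id=91: ✗
verified_sum = 213 + 329 + 1993 + 521 + 1335 + 792 + 1481 + 98 + 34 = 6796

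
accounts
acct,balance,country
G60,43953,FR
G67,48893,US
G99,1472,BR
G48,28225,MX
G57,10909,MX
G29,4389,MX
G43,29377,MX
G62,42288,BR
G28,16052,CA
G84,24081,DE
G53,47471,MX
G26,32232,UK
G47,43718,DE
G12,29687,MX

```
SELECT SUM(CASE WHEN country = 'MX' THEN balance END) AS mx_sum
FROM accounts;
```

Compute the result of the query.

acct=G60: ✗
acct=G67: ✗
acct=G99: ✗
acct=G48: ✓ → 28225
acct=G57: ✓ → 10909
acct=G29: ✓ → 4389
acct=G43: ✓ → 29377
acct=G62: ✗
acct=G28: ✗
acct=G84: ✗
acct=G53: ✓ → 47471
acct=G26: ✗
acct=G47: ✗
acct=G12: ✓ → 29687
mx_sum = 28225 + 10909 + 4389 + 29377 + 47471 + 29687 = 150058

150058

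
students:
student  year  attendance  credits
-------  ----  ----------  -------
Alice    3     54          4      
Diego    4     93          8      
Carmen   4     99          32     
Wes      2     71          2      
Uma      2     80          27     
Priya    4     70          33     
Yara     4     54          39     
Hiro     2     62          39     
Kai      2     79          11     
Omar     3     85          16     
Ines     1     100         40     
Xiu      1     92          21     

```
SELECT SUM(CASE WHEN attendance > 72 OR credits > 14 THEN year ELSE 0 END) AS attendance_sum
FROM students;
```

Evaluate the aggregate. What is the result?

student=Alice: ✗
student=Diego: ✓ → 4
student=Carmen: ✓ → 4
student=Wes: ✗
student=Uma: ✓ → 2
student=Priya: ✓ → 4
student=Yara: ✓ → 4
student=Hiro: ✓ → 2
student=Kai: ✓ → 2
student=Omar: ✓ → 3
student=Ines: ✓ → 1
student=Xiu: ✓ → 1
attendance_sum = 4 + 4 + 2 + 4 + 4 + 2 + 2 + 3 + 1 + 1 = 27

27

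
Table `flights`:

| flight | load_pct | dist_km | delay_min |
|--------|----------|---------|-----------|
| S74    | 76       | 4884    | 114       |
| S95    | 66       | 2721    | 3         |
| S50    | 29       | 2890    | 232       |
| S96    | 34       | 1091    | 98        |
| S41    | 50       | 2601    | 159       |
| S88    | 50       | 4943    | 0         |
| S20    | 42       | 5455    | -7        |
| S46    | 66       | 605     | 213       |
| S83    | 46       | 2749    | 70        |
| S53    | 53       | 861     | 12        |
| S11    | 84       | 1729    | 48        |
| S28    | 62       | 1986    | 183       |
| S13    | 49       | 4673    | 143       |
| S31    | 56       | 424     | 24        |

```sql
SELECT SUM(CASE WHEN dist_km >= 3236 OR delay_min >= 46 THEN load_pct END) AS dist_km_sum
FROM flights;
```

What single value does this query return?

588

flight=S74: ✓ → 76
flight=S95: ✗
flight=S50: ✓ → 29
flight=S96: ✓ → 34
flight=S41: ✓ → 50
flight=S88: ✓ → 50
flight=S20: ✓ → 42
flight=S46: ✓ → 66
flight=S83: ✓ → 46
flight=S53: ✗
flight=S11: ✓ → 84
flight=S28: ✓ → 62
flight=S13: ✓ → 49
flight=S31: ✗
dist_km_sum = 76 + 29 + 34 + 50 + 50 + 42 + 66 + 46 + 84 + 62 + 49 = 588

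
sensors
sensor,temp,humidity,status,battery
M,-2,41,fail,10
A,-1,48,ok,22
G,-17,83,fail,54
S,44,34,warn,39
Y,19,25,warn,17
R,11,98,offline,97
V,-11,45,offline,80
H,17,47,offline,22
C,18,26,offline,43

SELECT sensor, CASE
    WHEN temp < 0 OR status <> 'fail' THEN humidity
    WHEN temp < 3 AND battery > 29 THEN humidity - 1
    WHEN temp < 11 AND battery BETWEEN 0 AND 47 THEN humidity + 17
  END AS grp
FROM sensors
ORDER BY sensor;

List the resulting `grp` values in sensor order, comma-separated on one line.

48, 26, 83, 47, 41, 98, 34, 45, 25

sensor=A: temp < 0 OR status <> 'fail' → 48
sensor=C: temp < 0 OR status <> 'fail' → 26
sensor=G: temp < 0 OR status <> 'fail' → 83
sensor=H: temp < 0 OR status <> 'fail' → 47
sensor=M: temp < 0 OR status <> 'fail' → 41
sensor=R: temp < 0 OR status <> 'fail' → 98
sensor=S: temp < 0 OR status <> 'fail' → 34
sensor=V: temp < 0 OR status <> 'fail' → 45
sensor=Y: temp < 0 OR status <> 'fail' → 25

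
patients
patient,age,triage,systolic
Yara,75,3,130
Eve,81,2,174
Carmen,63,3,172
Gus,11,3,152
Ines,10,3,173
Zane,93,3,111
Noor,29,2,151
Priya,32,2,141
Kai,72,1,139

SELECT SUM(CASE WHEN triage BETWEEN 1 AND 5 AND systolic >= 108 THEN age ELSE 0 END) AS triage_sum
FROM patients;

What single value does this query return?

patient=Yara: ✓ → 75
patient=Eve: ✓ → 81
patient=Carmen: ✓ → 63
patient=Gus: ✓ → 11
patient=Ines: ✓ → 10
patient=Zane: ✓ → 93
patient=Noor: ✓ → 29
patient=Priya: ✓ → 32
patient=Kai: ✓ → 72
triage_sum = 75 + 81 + 63 + 11 + 10 + 93 + 29 + 32 + 72 = 466

466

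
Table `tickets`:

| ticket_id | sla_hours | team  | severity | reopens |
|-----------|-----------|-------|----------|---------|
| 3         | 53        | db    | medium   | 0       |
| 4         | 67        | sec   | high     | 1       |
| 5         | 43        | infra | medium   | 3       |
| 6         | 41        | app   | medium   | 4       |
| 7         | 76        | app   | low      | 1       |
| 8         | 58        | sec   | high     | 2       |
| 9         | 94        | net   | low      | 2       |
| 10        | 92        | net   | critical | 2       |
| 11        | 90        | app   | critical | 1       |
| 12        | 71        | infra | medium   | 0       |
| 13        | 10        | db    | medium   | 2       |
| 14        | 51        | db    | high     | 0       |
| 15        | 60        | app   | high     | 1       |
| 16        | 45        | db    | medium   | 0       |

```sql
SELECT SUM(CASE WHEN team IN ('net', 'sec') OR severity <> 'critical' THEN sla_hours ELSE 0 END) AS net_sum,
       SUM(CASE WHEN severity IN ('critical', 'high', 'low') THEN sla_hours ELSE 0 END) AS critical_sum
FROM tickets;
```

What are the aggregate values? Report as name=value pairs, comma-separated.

[net_sum: team IN ('net', 'sec') OR severity <> 'critical']
ticket_id=3: ✓ → 53
ticket_id=4: ✓ → 67
ticket_id=5: ✓ → 43
ticket_id=6: ✓ → 41
ticket_id=7: ✓ → 76
ticket_id=8: ✓ → 58
ticket_id=9: ✓ → 94
ticket_id=10: ✓ → 92
ticket_id=11: ✗
ticket_id=12: ✓ → 71
ticket_id=13: ✓ → 10
ticket_id=14: ✓ → 51
ticket_id=15: ✓ → 60
ticket_id=16: ✓ → 45
net_sum = 53 + 67 + 43 + 41 + 76 + 58 + 94 + 92 + 71 + 10 + 51 + 60 + 45 = 761
—
[critical_sum: severity IN ('critical', 'high', 'low')]
ticket_id=3: ✗
ticket_id=4: ✓ → 67
ticket_id=5: ✗
ticket_id=6: ✗
ticket_id=7: ✓ → 76
ticket_id=8: ✓ → 58
ticket_id=9: ✓ → 94
ticket_id=10: ✓ → 92
ticket_id=11: ✓ → 90
ticket_id=12: ✗
ticket_id=13: ✗
ticket_id=14: ✓ → 51
ticket_id=15: ✓ → 60
ticket_id=16: ✗
critical_sum = 67 + 76 + 58 + 94 + 92 + 90 + 51 + 60 = 588

net_sum=761, critical_sum=588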